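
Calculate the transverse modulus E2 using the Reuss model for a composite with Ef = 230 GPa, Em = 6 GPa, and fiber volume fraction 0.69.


1/E2 = Vf/Ef + (1-Vf)/Em = 0.69/230 + 0.31/6
E2 = 18.29 GPa

18.29 GPa


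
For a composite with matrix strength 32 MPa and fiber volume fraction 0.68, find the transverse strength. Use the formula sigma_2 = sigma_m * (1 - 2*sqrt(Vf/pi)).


factor = 1 - 2*sqrt(0.68/pi) = 0.0695
sigma_2 = 32 * 0.0695 = 2.22 MPa

2.22 MPa


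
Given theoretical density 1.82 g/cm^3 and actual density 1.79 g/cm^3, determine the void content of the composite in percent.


Void% = (rho_theo - rho_actual)/rho_theo * 100 = (1.82 - 1.79)/1.82 * 100 = 1.65%

1.65%


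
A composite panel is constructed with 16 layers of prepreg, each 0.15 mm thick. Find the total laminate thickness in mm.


h = n * t_ply = 16 * 0.15 = 2.4 mm

2.4 mm


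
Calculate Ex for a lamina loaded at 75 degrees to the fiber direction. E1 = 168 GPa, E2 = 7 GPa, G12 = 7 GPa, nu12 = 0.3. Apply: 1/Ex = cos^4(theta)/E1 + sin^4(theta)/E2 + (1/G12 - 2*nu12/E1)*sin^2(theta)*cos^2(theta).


cos^4(75) = 0.004487, sin^4(75) = 0.870513, sin^2(75)*cos^2(75) = 0.0625
1/G12 - 2*nu12/E1 = 1/7 - 2*0.3/168 = 0.139286 GPa^-1
1/Ex = 0.004487/168 + 0.870513/7 + 0.139286*0.0625 = 0.133091 GPa^-1
Ex = 7.51 GPa

7.51 GPa


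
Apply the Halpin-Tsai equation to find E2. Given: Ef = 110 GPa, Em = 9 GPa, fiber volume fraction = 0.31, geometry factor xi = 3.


eta = (Ef/Em - 1)/(Ef/Em + xi) = (12.2222 - 1)/(12.2222 + 3) = 0.7372
E2 = Em*(1+xi*eta*Vf)/(1-eta*Vf) = 19.66 GPa

19.66 GPa


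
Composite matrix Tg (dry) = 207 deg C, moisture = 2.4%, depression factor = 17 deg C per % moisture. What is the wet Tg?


Tg_wet = Tg_dry - k*moisture = 207 - 17*2.4 = 166.2 deg C

166.2 deg C


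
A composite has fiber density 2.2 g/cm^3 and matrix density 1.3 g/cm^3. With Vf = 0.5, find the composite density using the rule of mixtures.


rho_c = rho_f*Vf + rho_m*(1-Vf) = 2.2*0.5 + 1.3*0.5 = 1.75 g/cm^3

1.75 g/cm^3


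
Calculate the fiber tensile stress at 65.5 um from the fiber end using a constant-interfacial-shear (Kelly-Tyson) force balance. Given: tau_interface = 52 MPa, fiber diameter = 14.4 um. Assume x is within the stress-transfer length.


Force balance: sigma_f * (pi*d^2/4) = tau * (pi*d) * x  ->  sigma_f = 4 * tau * x / d
sigma_f = 4 * 52 * 65.5 / 14.4 = 946.1 MPa

946.1 MPa


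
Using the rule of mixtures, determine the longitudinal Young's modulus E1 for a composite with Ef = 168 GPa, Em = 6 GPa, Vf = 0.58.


E1 = Ef*Vf + Em*(1-Vf) = 168*0.58 + 6*0.42 = 99.96 GPa

99.96 GPa


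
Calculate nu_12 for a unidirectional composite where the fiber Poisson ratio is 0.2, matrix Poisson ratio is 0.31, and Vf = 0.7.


nu_12 = nu_f*Vf + nu_m*(1-Vf) = 0.2*0.7 + 0.31*0.3 = 0.233

0.233


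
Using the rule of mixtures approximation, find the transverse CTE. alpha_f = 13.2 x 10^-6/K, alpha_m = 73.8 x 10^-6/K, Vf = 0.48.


alpha_2 = alpha_f*Vf + alpha_m*(1-Vf) = 13.2*0.48 + 73.8*0.52 = 44.7 x 10^-6/K

44.7 x 10^-6/K


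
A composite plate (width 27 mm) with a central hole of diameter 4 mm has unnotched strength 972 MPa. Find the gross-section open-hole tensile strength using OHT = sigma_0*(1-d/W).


OHT = sigma_0*(1-d/W) = 972*(1-4/27) = 828.0 MPa

828.0 MPa


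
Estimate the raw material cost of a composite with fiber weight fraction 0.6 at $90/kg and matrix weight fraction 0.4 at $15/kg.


Cost = cost_f*Wf + cost_m*Wm = 90*0.6 + 15*0.4 = $60.0/kg

$60.0/kg


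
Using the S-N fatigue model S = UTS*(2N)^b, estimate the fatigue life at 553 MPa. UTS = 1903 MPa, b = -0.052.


N = 0.5 * (S/UTS)^(1/b) = 0.5 * (553/1903)^(1/-0.052) = 1.0481e+10 cycles

1.0481e+10 cycles


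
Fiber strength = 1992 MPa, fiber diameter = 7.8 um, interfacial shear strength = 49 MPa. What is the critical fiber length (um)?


Lc = sigma_f * d / (2 * tau_i) = 1992 * 7.8 / (2 * 49) = 158.5 um

158.5 um


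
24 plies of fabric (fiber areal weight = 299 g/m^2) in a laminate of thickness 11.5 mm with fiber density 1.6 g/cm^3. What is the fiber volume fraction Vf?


Vf = n * FAW / (rho_f * h * 1000) = 24 * 299 / (1.6 * 11.5 * 1000) = 0.39

0.39


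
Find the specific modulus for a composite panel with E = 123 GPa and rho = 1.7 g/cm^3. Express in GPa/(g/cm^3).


Specific stiffness = E/rho = 123/1.7 = 72.4 GPa/(g/cm^3)

72.4 GPa/(g/cm^3)


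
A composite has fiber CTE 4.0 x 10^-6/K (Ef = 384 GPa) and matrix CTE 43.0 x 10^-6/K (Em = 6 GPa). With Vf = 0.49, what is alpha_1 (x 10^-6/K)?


E1 = Ef*Vf + Em*(1-Vf) = 191.22
alpha_1 = (alpha_f*Ef*Vf + alpha_m*Em*(1-Vf))/E1 = 4.62 x 10^-6/K

4.62 x 10^-6/K


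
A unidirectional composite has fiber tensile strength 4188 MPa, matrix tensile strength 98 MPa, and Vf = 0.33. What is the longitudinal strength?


sigma_1 = sigma_f*Vf + sigma_m*(1-Vf) = 4188*0.33 + 98*0.67 = 1447.7 MPa

1447.7 MPa


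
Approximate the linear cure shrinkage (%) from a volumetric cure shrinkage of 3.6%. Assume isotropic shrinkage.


Linear shrinkage ≈ vol_shrink/3 = 3.6/3 = 1.2%

1.2%


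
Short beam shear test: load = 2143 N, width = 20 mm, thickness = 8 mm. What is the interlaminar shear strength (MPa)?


ILSS = 3F/(4bh) = 3*2143/(4*20*8) = 10.05 MPa

10.05 MPa


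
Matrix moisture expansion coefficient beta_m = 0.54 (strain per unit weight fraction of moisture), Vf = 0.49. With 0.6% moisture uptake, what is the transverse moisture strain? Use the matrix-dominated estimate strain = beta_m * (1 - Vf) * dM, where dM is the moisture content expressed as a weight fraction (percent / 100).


dM = 0.6/100 = 0.006
strain = beta_m * (1-Vf) * dM = 0.54 * 0.51 * 0.006 = 0.0016524

0.0016524


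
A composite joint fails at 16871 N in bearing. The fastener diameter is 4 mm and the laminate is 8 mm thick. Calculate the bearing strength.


sigma_br = F/(d*h) = 16871/(4*8) = 527.2 MPa

527.2 MPa


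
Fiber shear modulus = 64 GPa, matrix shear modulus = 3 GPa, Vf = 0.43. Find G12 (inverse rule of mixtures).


1/G12 = Vf/Gf + (1-Vf)/Gm = 0.43/64 + 0.57/3
G12 = 5.08 GPa

5.08 GPa


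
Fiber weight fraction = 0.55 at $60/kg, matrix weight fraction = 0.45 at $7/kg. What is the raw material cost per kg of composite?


Cost = cost_f*Wf + cost_m*Wm = 60*0.55 + 7*0.45 = $36.15/kg

$36.15/kg


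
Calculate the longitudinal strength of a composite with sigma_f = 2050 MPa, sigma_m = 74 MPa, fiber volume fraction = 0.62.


sigma_1 = sigma_f*Vf + sigma_m*(1-Vf) = 2050*0.62 + 74*0.38 = 1299.1 MPa

1299.1 MPa


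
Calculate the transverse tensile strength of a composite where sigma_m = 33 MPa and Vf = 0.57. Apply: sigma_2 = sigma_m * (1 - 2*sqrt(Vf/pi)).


factor = 1 - 2*sqrt(0.57/pi) = 0.1481
sigma_2 = 33 * 0.1481 = 4.89 MPa

4.89 MPa


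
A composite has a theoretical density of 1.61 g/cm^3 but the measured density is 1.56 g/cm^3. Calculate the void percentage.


Void% = (rho_theo - rho_actual)/rho_theo * 100 = (1.61 - 1.56)/1.61 * 100 = 3.11%

3.11%


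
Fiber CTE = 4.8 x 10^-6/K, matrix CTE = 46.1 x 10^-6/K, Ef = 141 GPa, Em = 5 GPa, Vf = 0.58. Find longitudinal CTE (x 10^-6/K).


E1 = Ef*Vf + Em*(1-Vf) = 83.88
alpha_1 = (alpha_f*Ef*Vf + alpha_m*Em*(1-Vf))/E1 = 5.83 x 10^-6/K

5.83 x 10^-6/K


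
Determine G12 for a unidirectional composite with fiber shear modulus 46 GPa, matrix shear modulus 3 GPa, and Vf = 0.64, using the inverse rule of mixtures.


1/G12 = Vf/Gf + (1-Vf)/Gm = 0.64/46 + 0.36/3
G12 = 7.47 GPa

7.47 GPa


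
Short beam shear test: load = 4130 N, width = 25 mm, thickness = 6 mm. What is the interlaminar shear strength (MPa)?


ILSS = 3F/(4bh) = 3*4130/(4*25*6) = 20.65 MPa

20.65 MPa


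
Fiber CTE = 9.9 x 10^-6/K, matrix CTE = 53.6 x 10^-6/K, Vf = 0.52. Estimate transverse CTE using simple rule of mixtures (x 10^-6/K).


alpha_2 = alpha_f*Vf + alpha_m*(1-Vf) = 9.9*0.52 + 53.6*0.48 = 30.9 x 10^-6/K

30.9 x 10^-6/K


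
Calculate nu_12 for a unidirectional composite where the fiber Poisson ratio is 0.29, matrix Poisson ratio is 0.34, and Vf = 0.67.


nu_12 = nu_f*Vf + nu_m*(1-Vf) = 0.29*0.67 + 0.34*0.33 = 0.3065

0.3065


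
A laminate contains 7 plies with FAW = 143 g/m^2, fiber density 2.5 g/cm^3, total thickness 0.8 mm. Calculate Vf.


Vf = n * FAW / (rho_f * h * 1000) = 7 * 143 / (2.5 * 0.8 * 1000) = 0.5005

0.5005


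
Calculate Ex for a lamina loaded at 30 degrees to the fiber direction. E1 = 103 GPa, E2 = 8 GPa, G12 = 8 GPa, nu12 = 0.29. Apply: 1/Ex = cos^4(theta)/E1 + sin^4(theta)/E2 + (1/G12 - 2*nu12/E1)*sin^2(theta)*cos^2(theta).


cos^4(30) = 0.5625, sin^4(30) = 0.0625, sin^2(30)*cos^2(30) = 0.1875
1/G12 - 2*nu12/E1 = 1/8 - 2*0.29/103 = 0.119369 GPa^-1
1/Ex = 0.5625/103 + 0.0625/8 + 0.119369*0.1875 = 0.0356553 GPa^-1
Ex = 28.05 GPa

28.05 GPa


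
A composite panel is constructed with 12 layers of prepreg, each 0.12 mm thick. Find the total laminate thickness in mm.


h = n * t_ply = 12 * 0.12 = 1.44 mm

1.44 mm


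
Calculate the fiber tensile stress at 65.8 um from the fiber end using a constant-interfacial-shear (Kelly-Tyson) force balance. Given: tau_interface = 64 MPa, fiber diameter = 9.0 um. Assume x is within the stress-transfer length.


Force balance: sigma_f * (pi*d^2/4) = tau * (pi*d) * x  ->  sigma_f = 4 * tau * x / d
sigma_f = 4 * 64 * 65.8 / 9.0 = 1871.6 MPa

1871.6 MPa


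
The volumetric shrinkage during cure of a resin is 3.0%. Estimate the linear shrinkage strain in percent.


Linear shrinkage ≈ vol_shrink/3 = 3.0/3 = 1.0%

1.0%


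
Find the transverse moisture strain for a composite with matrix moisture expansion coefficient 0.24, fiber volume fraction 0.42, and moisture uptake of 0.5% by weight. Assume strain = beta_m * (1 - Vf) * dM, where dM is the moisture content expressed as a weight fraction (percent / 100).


dM = 0.5/100 = 0.005
strain = beta_m * (1-Vf) * dM = 0.24 * 0.58 * 0.005 = 0.000696

0.000696


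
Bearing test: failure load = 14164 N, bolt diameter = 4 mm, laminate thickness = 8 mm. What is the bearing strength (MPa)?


sigma_br = F/(d*h) = 14164/(4*8) = 442.6 MPa

442.6 MPa


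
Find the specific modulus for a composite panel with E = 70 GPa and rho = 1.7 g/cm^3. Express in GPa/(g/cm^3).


Specific stiffness = E/rho = 70/1.7 = 41.2 GPa/(g/cm^3)

41.2 GPa/(g/cm^3)


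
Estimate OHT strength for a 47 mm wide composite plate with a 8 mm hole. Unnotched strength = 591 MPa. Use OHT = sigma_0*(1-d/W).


OHT = sigma_0*(1-d/W) = 591*(1-8/47) = 490.4 MPa

490.4 MPa


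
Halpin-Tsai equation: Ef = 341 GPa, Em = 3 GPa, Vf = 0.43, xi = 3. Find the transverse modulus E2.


eta = (Ef/Em - 1)/(Ef/Em + xi) = (113.6667 - 1)/(113.6667 + 3) = 0.9657
E2 = Em*(1+xi*eta*Vf)/(1-eta*Vf) = 11.52 GPa

11.52 GPa


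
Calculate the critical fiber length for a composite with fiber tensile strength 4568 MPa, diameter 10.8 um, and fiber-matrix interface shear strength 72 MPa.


Lc = sigma_f * d / (2 * tau_i) = 4568 * 10.8 / (2 * 72) = 342.6 um

342.6 um


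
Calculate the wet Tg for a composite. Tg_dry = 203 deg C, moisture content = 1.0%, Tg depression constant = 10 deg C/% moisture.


Tg_wet = Tg_dry - k*moisture = 203 - 10*1.0 = 193.0 deg C

193.0 deg C


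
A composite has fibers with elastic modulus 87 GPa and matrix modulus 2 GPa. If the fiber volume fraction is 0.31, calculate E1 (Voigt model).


E1 = Ef*Vf + Em*(1-Vf) = 87*0.31 + 2*0.69 = 28.35 GPa

28.35 GPa


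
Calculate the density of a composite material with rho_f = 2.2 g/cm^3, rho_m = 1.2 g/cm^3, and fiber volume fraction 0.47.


rho_c = rho_f*Vf + rho_m*(1-Vf) = 2.2*0.47 + 1.2*0.53 = 1.67 g/cm^3

1.67 g/cm^3


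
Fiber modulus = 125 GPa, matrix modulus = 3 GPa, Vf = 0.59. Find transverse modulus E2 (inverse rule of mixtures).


1/E2 = Vf/Ef + (1-Vf)/Em = 0.59/125 + 0.41/3
E2 = 7.07 GPa

7.07 GPa


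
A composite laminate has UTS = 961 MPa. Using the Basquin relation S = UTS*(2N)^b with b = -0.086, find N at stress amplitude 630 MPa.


N = 0.5 * (S/UTS)^(1/b) = 0.5 * (630/961)^(1/-0.086) = 67.8154 cycles

67.8154 cycles


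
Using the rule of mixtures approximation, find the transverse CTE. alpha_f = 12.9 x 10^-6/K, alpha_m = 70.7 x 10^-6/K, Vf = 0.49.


alpha_2 = alpha_f*Vf + alpha_m*(1-Vf) = 12.9*0.49 + 70.7*0.51 = 42.4 x 10^-6/K

42.4 x 10^-6/K


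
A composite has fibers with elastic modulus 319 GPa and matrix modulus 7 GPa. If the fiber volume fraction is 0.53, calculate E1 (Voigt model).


E1 = Ef*Vf + Em*(1-Vf) = 319*0.53 + 7*0.47 = 172.36 GPa

172.36 GPa


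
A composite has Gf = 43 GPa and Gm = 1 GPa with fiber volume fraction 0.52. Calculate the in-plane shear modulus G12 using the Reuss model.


1/G12 = Vf/Gf + (1-Vf)/Gm = 0.52/43 + 0.48/1
G12 = 2.03 GPa

2.03 GPa


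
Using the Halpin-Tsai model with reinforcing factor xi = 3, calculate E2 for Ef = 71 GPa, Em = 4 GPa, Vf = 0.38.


eta = (Ef/Em - 1)/(Ef/Em + xi) = (17.75 - 1)/(17.75 + 3) = 0.8072
E2 = Em*(1+xi*eta*Vf)/(1-eta*Vf) = 11.08 GPa

11.08 GPa


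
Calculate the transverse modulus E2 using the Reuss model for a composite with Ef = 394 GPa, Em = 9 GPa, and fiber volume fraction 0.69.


1/E2 = Vf/Ef + (1-Vf)/Em = 0.69/394 + 0.31/9
E2 = 27.63 GPa

27.63 GPa


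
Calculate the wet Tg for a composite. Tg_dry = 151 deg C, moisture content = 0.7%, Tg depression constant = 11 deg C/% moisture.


Tg_wet = Tg_dry - k*moisture = 151 - 11*0.7 = 143.3 deg C

143.3 deg C


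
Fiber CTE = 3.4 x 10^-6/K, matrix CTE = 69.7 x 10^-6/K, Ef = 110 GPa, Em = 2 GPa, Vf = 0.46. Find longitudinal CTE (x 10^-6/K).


E1 = Ef*Vf + Em*(1-Vf) = 51.68
alpha_1 = (alpha_f*Ef*Vf + alpha_m*Em*(1-Vf))/E1 = 4.79 x 10^-6/K

4.79 x 10^-6/K


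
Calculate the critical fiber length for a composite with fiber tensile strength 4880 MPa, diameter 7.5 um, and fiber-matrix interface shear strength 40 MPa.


Lc = sigma_f * d / (2 * tau_i) = 4880 * 7.5 / (2 * 40) = 457.5 um

457.5 um


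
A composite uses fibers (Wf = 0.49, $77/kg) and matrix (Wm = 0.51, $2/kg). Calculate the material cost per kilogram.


Cost = cost_f*Wf + cost_m*Wm = 77*0.49 + 2*0.51 = $38.75/kg

$38.75/kg


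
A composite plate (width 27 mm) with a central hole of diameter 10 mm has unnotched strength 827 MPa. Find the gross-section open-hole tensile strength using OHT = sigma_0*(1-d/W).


OHT = sigma_0*(1-d/W) = 827*(1-10/27) = 520.7 MPa

520.7 MPa


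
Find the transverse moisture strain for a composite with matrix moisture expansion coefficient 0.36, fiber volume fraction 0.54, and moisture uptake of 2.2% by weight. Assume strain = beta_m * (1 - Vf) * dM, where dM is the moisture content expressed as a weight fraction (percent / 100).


dM = 2.2/100 = 0.022
strain = beta_m * (1-Vf) * dM = 0.36 * 0.46 * 0.022 = 0.0036432

0.0036432


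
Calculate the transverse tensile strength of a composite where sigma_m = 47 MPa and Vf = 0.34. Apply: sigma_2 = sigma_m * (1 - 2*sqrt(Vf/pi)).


factor = 1 - 2*sqrt(0.34/pi) = 0.342
sigma_2 = 47 * 0.342 = 16.08 MPa

16.08 MPa


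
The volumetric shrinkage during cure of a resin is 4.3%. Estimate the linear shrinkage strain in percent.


Linear shrinkage ≈ vol_shrink/3 = 4.3/3 = 1.433%

1.433%


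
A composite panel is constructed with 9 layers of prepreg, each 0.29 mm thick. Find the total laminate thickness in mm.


h = n * t_ply = 9 * 0.29 = 2.61 mm

2.61 mm


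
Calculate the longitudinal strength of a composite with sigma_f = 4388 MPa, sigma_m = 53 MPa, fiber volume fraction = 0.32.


sigma_1 = sigma_f*Vf + sigma_m*(1-Vf) = 4388*0.32 + 53*0.68 = 1440.2 MPa

1440.2 MPa


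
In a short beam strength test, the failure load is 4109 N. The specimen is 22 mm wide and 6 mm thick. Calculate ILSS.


ILSS = 3F/(4bh) = 3*4109/(4*22*6) = 23.35 MPa

23.35 MPa


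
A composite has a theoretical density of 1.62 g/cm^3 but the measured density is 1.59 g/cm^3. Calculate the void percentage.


Void% = (rho_theo - rho_actual)/rho_theo * 100 = (1.62 - 1.59)/1.62 * 100 = 1.85%

1.85%


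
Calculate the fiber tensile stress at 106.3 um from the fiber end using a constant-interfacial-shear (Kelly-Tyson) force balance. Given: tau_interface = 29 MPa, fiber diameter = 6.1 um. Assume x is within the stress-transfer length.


Force balance: sigma_f * (pi*d^2/4) = tau * (pi*d) * x  ->  sigma_f = 4 * tau * x / d
sigma_f = 4 * 29 * 106.3 / 6.1 = 2021.4 MPa

2021.4 MPa


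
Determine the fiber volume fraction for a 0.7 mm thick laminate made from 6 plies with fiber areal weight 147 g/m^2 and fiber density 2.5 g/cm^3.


Vf = n * FAW / (rho_f * h * 1000) = 6 * 147 / (2.5 * 0.7 * 1000) = 0.504

0.504


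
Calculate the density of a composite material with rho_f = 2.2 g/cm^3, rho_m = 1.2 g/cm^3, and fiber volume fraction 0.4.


rho_c = rho_f*Vf + rho_m*(1-Vf) = 2.2*0.4 + 1.2*0.6 = 1.6 g/cm^3

1.6 g/cm^3


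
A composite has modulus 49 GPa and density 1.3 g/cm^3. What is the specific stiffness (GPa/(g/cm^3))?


Specific stiffness = E/rho = 49/1.3 = 37.7 GPa/(g/cm^3)

37.7 GPa/(g/cm^3)


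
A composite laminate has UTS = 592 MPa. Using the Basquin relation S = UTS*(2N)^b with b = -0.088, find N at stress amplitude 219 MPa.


N = 0.5 * (S/UTS)^(1/b) = 0.5 * (219/592)^(1/-0.088) = 40426.8508 cycles

40426.8508 cycles


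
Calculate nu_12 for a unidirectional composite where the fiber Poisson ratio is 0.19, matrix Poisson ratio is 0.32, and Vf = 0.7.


nu_12 = nu_f*Vf + nu_m*(1-Vf) = 0.19*0.7 + 0.32*0.3 = 0.229

0.229


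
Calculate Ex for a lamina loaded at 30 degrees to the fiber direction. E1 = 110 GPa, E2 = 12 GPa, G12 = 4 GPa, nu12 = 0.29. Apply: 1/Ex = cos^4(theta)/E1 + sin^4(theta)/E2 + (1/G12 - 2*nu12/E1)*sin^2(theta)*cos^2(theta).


cos^4(30) = 0.5625, sin^4(30) = 0.0625, sin^2(30)*cos^2(30) = 0.1875
1/G12 - 2*nu12/E1 = 1/4 - 2*0.29/110 = 0.244727 GPa^-1
1/Ex = 0.5625/110 + 0.0625/12 + 0.244727*0.1875 = 0.0562083 GPa^-1
Ex = 17.79 GPa

17.79 GPa


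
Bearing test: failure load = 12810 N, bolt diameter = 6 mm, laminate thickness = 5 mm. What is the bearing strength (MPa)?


sigma_br = F/(d*h) = 12810/(6*5) = 427.0 MPa

427.0 MPa


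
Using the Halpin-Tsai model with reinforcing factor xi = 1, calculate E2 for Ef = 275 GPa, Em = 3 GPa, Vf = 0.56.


eta = (Ef/Em - 1)/(Ef/Em + xi) = (91.6667 - 1)/(91.6667 + 1) = 0.9784
E2 = Em*(1+xi*eta*Vf)/(1-eta*Vf) = 10.27 GPa

10.27 GPa


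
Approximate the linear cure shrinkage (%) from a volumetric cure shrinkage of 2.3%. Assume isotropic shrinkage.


Linear shrinkage ≈ vol_shrink/3 = 2.3/3 = 0.767%

0.767%


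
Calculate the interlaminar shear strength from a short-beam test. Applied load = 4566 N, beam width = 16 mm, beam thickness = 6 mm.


ILSS = 3F/(4bh) = 3*4566/(4*16*6) = 35.67 MPa

35.67 MPa


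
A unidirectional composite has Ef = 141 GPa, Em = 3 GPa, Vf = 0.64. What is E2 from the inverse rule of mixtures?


1/E2 = Vf/Ef + (1-Vf)/Em = 0.64/141 + 0.36/3
E2 = 8.03 GPa

8.03 GPa


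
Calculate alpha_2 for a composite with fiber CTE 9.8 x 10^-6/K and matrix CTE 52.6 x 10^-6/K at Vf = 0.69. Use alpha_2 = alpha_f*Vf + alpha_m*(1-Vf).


alpha_2 = alpha_f*Vf + alpha_m*(1-Vf) = 9.8*0.69 + 52.6*0.31 = 23.1 x 10^-6/K

23.1 x 10^-6/K


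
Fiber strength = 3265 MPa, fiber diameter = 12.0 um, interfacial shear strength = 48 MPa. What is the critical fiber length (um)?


Lc = sigma_f * d / (2 * tau_i) = 3265 * 12.0 / (2 * 48) = 408.1 um

408.1 um


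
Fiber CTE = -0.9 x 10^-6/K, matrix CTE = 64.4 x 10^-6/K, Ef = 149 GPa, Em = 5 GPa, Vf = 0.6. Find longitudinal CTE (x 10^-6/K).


E1 = Ef*Vf + Em*(1-Vf) = 91.4
alpha_1 = (alpha_f*Ef*Vf + alpha_m*Em*(1-Vf))/E1 = 0.53 x 10^-6/K

0.53 x 10^-6/K


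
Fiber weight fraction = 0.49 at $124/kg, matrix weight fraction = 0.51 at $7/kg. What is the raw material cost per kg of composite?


Cost = cost_f*Wf + cost_m*Wm = 124*0.49 + 7*0.51 = $64.33/kg

$64.33/kg


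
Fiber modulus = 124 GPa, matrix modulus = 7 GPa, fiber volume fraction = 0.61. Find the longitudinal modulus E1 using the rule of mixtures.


E1 = Ef*Vf + Em*(1-Vf) = 124*0.61 + 7*0.39 = 78.37 GPa

78.37 GPa


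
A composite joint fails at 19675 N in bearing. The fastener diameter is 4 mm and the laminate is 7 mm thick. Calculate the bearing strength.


sigma_br = F/(d*h) = 19675/(4*7) = 702.7 MPa

702.7 MPa


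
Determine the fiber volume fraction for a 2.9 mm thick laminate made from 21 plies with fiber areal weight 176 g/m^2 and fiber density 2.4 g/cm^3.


Vf = n * FAW / (rho_f * h * 1000) = 21 * 176 / (2.4 * 2.9 * 1000) = 0.531

0.531


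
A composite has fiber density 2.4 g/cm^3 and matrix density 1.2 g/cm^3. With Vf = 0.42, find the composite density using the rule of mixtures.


rho_c = rho_f*Vf + rho_m*(1-Vf) = 2.4*0.42 + 1.2*0.58 = 1.704 g/cm^3

1.704 g/cm^3


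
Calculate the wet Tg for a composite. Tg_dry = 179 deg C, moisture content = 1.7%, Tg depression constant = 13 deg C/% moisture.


Tg_wet = Tg_dry - k*moisture = 179 - 13*1.7 = 156.9 deg C

156.9 deg C


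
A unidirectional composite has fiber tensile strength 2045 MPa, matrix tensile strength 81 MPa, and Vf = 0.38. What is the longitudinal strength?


sigma_1 = sigma_f*Vf + sigma_m*(1-Vf) = 2045*0.38 + 81*0.62 = 827.3 MPa

827.3 MPa


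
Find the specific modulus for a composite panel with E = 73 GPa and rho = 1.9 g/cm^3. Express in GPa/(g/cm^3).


Specific stiffness = E/rho = 73/1.9 = 38.4 GPa/(g/cm^3)

38.4 GPa/(g/cm^3)


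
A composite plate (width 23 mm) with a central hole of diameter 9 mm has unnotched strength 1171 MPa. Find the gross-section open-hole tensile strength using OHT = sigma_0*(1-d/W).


OHT = sigma_0*(1-d/W) = 1171*(1-9/23) = 712.8 MPa

712.8 MPa


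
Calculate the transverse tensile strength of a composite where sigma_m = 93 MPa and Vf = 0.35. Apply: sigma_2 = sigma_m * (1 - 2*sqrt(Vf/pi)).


factor = 1 - 2*sqrt(0.35/pi) = 0.3324
sigma_2 = 93 * 0.3324 = 30.92 MPa

30.92 MPa


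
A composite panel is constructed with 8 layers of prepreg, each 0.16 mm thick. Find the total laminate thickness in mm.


h = n * t_ply = 8 * 0.16 = 1.28 mm

1.28 mm


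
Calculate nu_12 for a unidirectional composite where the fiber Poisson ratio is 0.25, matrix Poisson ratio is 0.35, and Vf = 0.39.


nu_12 = nu_f*Vf + nu_m*(1-Vf) = 0.25*0.39 + 0.35*0.61 = 0.311

0.311


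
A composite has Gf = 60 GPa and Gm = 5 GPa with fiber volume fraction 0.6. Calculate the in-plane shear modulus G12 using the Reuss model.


1/G12 = Vf/Gf + (1-Vf)/Gm = 0.6/60 + 0.4/5
G12 = 11.11 GPa

11.11 GPa


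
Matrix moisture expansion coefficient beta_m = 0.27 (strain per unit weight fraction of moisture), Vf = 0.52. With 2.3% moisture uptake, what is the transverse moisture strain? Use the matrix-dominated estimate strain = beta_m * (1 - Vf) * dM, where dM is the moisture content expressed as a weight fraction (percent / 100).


dM = 2.3/100 = 0.023
strain = beta_m * (1-Vf) * dM = 0.27 * 0.48 * 0.023 = 0.0029808

0.0029808


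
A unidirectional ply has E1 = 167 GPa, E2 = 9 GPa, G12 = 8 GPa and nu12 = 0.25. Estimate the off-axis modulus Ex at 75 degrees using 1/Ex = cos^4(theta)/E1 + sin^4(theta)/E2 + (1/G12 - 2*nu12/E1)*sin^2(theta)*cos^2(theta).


cos^4(75) = 0.004487, sin^4(75) = 0.870513, sin^2(75)*cos^2(75) = 0.0625
1/G12 - 2*nu12/E1 = 1/8 - 2*0.25/167 = 0.122006 GPa^-1
1/Ex = 0.004487/167 + 0.870513/9 + 0.122006*0.0625 = 0.1043759 GPa^-1
Ex = 9.58 GPa

9.58 GPa


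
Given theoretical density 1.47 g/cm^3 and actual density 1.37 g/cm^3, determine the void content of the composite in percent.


Void% = (rho_theo - rho_actual)/rho_theo * 100 = (1.47 - 1.37)/1.47 * 100 = 6.8%

6.8%


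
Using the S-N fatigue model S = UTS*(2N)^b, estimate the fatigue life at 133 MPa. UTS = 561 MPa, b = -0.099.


N = 0.5 * (S/UTS)^(1/b) = 0.5 * (133/561)^(1/-0.099) = 1.0309e+06 cycles

1.0309e+06 cycles


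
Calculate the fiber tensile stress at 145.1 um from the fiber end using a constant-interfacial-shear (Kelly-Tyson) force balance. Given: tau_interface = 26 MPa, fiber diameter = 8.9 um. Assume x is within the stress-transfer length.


Force balance: sigma_f * (pi*d^2/4) = tau * (pi*d) * x  ->  sigma_f = 4 * tau * x / d
sigma_f = 4 * 26 * 145.1 / 8.9 = 1695.6 MPa

1695.6 MPa


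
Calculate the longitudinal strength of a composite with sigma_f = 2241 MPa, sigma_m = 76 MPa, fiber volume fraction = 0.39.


sigma_1 = sigma_f*Vf + sigma_m*(1-Vf) = 2241*0.39 + 76*0.61 = 920.4 MPa

920.4 MPa


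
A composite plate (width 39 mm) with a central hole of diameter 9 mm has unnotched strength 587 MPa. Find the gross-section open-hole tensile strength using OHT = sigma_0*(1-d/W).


OHT = sigma_0*(1-d/W) = 587*(1-9/39) = 451.5 MPa

451.5 MPa


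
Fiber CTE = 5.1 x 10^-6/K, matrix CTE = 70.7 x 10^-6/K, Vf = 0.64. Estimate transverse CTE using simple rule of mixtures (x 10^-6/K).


alpha_2 = alpha_f*Vf + alpha_m*(1-Vf) = 5.1*0.64 + 70.7*0.36 = 28.7 x 10^-6/K

28.7 x 10^-6/K


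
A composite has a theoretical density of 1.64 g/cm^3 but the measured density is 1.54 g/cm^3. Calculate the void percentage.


Void% = (rho_theo - rho_actual)/rho_theo * 100 = (1.64 - 1.54)/1.64 * 100 = 6.1%

6.1%


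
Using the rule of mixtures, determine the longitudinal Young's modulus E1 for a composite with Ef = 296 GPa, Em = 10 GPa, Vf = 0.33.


E1 = Ef*Vf + Em*(1-Vf) = 296*0.33 + 10*0.67 = 104.38 GPa

104.38 GPa


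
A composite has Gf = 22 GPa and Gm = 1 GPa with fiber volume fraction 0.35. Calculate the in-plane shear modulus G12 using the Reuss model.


1/G12 = Vf/Gf + (1-Vf)/Gm = 0.35/22 + 0.65/1
G12 = 1.5 GPa

1.5 GPa


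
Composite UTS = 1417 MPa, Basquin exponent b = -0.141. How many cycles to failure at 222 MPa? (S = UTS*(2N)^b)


N = 0.5 * (S/UTS)^(1/b) = 0.5 * (222/1417)^(1/-0.141) = 256041.0202 cycles

256041.0202 cycles


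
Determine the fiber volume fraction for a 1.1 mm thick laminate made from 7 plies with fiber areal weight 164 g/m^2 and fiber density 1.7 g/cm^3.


Vf = n * FAW / (rho_f * h * 1000) = 7 * 164 / (1.7 * 1.1 * 1000) = 0.6139

0.6139


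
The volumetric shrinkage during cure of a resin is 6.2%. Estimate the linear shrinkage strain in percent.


Linear shrinkage ≈ vol_shrink/3 = 6.2/3 = 2.067%

2.067%


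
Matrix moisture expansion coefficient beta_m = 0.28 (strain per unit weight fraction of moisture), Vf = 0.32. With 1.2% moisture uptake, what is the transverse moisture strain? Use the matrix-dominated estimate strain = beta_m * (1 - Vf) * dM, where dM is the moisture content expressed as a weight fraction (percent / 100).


dM = 1.2/100 = 0.012
strain = beta_m * (1-Vf) * dM = 0.28 * 0.68 * 0.012 = 0.0022848

0.0022848


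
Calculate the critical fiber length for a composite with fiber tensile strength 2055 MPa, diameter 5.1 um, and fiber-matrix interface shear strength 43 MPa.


Lc = sigma_f * d / (2 * tau_i) = 2055 * 5.1 / (2 * 43) = 121.9 um

121.9 um


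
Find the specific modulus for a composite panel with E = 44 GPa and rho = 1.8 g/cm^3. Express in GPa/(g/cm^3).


Specific stiffness = E/rho = 44/1.8 = 24.4 GPa/(g/cm^3)

24.4 GPa/(g/cm^3)


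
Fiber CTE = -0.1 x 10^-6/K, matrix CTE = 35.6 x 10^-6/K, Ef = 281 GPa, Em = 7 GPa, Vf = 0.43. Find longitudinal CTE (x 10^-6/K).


E1 = Ef*Vf + Em*(1-Vf) = 124.82
alpha_1 = (alpha_f*Ef*Vf + alpha_m*Em*(1-Vf))/E1 = 1.04 x 10^-6/K

1.04 x 10^-6/K


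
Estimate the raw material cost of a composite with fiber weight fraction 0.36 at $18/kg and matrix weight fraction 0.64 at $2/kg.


Cost = cost_f*Wf + cost_m*Wm = 18*0.36 + 2*0.64 = $7.76/kg

$7.76/kg


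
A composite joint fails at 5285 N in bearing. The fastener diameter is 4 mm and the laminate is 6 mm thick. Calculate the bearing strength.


sigma_br = F/(d*h) = 5285/(4*6) = 220.2 MPa

220.2 MPa


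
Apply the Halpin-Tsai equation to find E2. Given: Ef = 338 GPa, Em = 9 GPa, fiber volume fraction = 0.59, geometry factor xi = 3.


eta = (Ef/Em - 1)/(Ef/Em + xi) = (37.5556 - 1)/(37.5556 + 3) = 0.9014
E2 = Em*(1+xi*eta*Vf)/(1-eta*Vf) = 49.89 GPa

49.89 GPa


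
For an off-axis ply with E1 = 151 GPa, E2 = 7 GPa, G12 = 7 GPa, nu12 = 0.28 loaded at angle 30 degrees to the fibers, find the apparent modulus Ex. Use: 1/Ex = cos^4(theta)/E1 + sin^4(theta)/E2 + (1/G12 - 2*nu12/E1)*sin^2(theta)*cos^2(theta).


cos^4(30) = 0.5625, sin^4(30) = 0.0625, sin^2(30)*cos^2(30) = 0.1875
1/G12 - 2*nu12/E1 = 1/7 - 2*0.28/151 = 0.139149 GPa^-1
1/Ex = 0.5625/151 + 0.0625/7 + 0.139149*0.1875 = 0.0387441 GPa^-1
Ex = 25.81 GPa

25.81 GPa


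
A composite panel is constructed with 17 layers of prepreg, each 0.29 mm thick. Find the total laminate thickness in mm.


h = n * t_ply = 17 * 0.29 = 4.93 mm

4.93 mm


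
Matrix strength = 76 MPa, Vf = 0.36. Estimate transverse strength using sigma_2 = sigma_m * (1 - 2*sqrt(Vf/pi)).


factor = 1 - 2*sqrt(0.36/pi) = 0.323
sigma_2 = 76 * 0.323 = 24.55 MPa

24.55 MPa


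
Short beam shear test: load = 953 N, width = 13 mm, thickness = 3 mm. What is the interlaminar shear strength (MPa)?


ILSS = 3F/(4bh) = 3*953/(4*13*3) = 18.33 MPa

18.33 MPa


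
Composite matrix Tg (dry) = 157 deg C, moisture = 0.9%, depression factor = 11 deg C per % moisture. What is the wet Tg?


Tg_wet = Tg_dry - k*moisture = 157 - 11*0.9 = 147.1 deg C

147.1 deg C


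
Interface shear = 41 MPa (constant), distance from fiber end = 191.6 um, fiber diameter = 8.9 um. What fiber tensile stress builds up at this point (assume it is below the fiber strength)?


Force balance: sigma_f * (pi*d^2/4) = tau * (pi*d) * x  ->  sigma_f = 4 * tau * x / d
sigma_f = 4 * 41 * 191.6 / 8.9 = 3530.6 MPa

3530.6 MPa


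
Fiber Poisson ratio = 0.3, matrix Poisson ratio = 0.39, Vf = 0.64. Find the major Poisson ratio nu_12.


nu_12 = nu_f*Vf + nu_m*(1-Vf) = 0.3*0.64 + 0.39*0.36 = 0.3324

0.3324


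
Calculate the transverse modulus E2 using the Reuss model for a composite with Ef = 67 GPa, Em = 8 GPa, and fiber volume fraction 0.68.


1/E2 = Vf/Ef + (1-Vf)/Em = 0.68/67 + 0.32/8
E2 = 19.94 GPa

19.94 GPa


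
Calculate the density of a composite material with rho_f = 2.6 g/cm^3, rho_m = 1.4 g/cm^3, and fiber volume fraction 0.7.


rho_c = rho_f*Vf + rho_m*(1-Vf) = 2.6*0.7 + 1.4*0.3 = 2.24 g/cm^3

2.24 g/cm^3


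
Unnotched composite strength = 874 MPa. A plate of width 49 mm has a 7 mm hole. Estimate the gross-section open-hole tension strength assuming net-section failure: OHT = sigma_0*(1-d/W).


OHT = sigma_0*(1-d/W) = 874*(1-7/49) = 749.1 MPa

749.1 MPa


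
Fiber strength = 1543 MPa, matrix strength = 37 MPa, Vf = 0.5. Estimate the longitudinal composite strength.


sigma_1 = sigma_f*Vf + sigma_m*(1-Vf) = 1543*0.5 + 37*0.5 = 790.0 MPa

790.0 MPa


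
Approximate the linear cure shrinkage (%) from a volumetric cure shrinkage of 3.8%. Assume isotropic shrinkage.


Linear shrinkage ≈ vol_shrink/3 = 3.8/3 = 1.267%

1.267%


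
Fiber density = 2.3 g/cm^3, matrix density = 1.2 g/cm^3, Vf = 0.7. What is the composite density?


rho_c = rho_f*Vf + rho_m*(1-Vf) = 2.3*0.7 + 1.2*0.3 = 1.97 g/cm^3

1.97 g/cm^3


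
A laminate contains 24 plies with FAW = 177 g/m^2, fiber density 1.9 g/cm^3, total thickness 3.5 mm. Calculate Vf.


Vf = n * FAW / (rho_f * h * 1000) = 24 * 177 / (1.9 * 3.5 * 1000) = 0.6388

0.6388


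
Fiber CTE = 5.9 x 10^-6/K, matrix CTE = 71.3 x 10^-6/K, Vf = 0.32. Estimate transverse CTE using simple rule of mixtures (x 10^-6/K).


alpha_2 = alpha_f*Vf + alpha_m*(1-Vf) = 5.9*0.32 + 71.3*0.68 = 50.4 x 10^-6/K

50.4 x 10^-6/K


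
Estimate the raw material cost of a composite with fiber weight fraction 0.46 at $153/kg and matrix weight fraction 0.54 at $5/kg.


Cost = cost_f*Wf + cost_m*Wm = 153*0.46 + 5*0.54 = $73.08/kg

$73.08/kg


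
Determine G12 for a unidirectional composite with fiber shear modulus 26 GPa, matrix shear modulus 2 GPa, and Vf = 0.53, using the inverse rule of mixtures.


1/G12 = Vf/Gf + (1-Vf)/Gm = 0.53/26 + 0.47/2
G12 = 3.92 GPa

3.92 GPa


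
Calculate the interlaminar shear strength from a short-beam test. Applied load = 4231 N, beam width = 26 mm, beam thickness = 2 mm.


ILSS = 3F/(4bh) = 3*4231/(4*26*2) = 61.02 MPa

61.02 MPa


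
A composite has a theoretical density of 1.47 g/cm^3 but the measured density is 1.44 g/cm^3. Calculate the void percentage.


Void% = (rho_theo - rho_actual)/rho_theo * 100 = (1.47 - 1.44)/1.47 * 100 = 2.04%

2.04%


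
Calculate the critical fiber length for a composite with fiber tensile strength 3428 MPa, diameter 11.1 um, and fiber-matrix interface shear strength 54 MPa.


Lc = sigma_f * d / (2 * tau_i) = 3428 * 11.1 / (2 * 54) = 352.3 um

352.3 um


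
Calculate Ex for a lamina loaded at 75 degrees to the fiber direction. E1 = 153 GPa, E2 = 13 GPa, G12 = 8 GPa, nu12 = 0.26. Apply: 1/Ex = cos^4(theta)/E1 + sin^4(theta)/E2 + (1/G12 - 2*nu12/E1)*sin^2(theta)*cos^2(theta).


cos^4(75) = 0.004487, sin^4(75) = 0.870513, sin^2(75)*cos^2(75) = 0.0625
1/G12 - 2*nu12/E1 = 1/8 - 2*0.26/153 = 0.121601 GPa^-1
1/Ex = 0.004487/153 + 0.870513/13 + 0.121601*0.0625 = 0.0745919 GPa^-1
Ex = 13.41 GPa

13.41 GPa


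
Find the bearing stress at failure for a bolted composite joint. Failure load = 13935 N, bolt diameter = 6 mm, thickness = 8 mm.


sigma_br = F/(d*h) = 13935/(6*8) = 290.3 MPa

290.3 MPa


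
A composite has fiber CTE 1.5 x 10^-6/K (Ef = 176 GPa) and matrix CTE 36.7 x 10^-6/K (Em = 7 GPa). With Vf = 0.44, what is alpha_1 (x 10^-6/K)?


E1 = Ef*Vf + Em*(1-Vf) = 81.36
alpha_1 = (alpha_f*Ef*Vf + alpha_m*Em*(1-Vf))/E1 = 3.2 x 10^-6/K

3.2 x 10^-6/K


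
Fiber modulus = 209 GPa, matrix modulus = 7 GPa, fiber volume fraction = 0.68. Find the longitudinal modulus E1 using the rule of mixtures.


E1 = Ef*Vf + Em*(1-Vf) = 209*0.68 + 7*0.32 = 144.36 GPa

144.36 GPa


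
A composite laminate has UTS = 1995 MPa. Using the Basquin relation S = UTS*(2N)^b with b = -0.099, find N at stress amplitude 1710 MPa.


N = 0.5 * (S/UTS)^(1/b) = 0.5 * (1710/1995)^(1/-0.099) = 2.3725 cycles

2.3725 cycles


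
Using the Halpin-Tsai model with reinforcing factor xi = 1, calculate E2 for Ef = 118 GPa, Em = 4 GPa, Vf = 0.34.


eta = (Ef/Em - 1)/(Ef/Em + xi) = (29.5 - 1)/(29.5 + 1) = 0.9344
E2 = Em*(1+xi*eta*Vf)/(1-eta*Vf) = 7.73 GPa

7.73 GPa


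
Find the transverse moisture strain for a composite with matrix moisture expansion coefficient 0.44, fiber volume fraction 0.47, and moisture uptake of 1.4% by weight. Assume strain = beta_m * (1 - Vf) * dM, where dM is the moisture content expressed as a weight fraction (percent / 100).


dM = 1.4/100 = 0.014
strain = beta_m * (1-Vf) * dM = 0.44 * 0.53 * 0.014 = 0.0032648

0.0032648


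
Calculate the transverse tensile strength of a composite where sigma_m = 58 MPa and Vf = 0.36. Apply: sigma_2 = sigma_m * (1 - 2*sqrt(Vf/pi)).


factor = 1 - 2*sqrt(0.36/pi) = 0.323
sigma_2 = 58 * 0.323 = 18.73 MPa

18.73 MPa


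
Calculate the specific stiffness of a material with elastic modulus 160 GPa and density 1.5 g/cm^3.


Specific stiffness = E/rho = 160/1.5 = 106.7 GPa/(g/cm^3)

106.7 GPa/(g/cm^3)


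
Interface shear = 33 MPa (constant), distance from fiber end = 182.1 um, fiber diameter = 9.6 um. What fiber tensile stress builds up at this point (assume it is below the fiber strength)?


Force balance: sigma_f * (pi*d^2/4) = tau * (pi*d) * x  ->  sigma_f = 4 * tau * x / d
sigma_f = 4 * 33 * 182.1 / 9.6 = 2503.9 MPa

2503.9 MPa


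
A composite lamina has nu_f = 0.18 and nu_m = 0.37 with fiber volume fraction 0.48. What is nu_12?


nu_12 = nu_f*Vf + nu_m*(1-Vf) = 0.18*0.48 + 0.37*0.52 = 0.2788

0.2788


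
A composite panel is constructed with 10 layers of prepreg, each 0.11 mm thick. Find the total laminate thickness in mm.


h = n * t_ply = 10 * 0.11 = 1.1 mm

1.1 mm


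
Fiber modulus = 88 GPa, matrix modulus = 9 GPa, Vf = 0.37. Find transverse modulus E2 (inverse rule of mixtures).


1/E2 = Vf/Ef + (1-Vf)/Em = 0.37/88 + 0.63/9
E2 = 13.48 GPa

13.48 GPa


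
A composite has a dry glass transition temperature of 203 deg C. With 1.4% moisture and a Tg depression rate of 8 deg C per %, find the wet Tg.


Tg_wet = Tg_dry - k*moisture = 203 - 8*1.4 = 191.8 deg C

191.8 deg C


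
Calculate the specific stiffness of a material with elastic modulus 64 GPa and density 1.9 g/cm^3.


Specific stiffness = E/rho = 64/1.9 = 33.7 GPa/(g/cm^3)

33.7 GPa/(g/cm^3)


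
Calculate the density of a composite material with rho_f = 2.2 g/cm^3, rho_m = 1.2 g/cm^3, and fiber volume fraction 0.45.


rho_c = rho_f*Vf + rho_m*(1-Vf) = 2.2*0.45 + 1.2*0.55 = 1.65 g/cm^3

1.65 g/cm^3


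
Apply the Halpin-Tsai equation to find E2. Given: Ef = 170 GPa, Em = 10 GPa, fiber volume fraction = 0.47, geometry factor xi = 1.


eta = (Ef/Em - 1)/(Ef/Em + xi) = (17.0 - 1)/(17.0 + 1) = 0.8889
E2 = Em*(1+xi*eta*Vf)/(1-eta*Vf) = 24.35 GPa

24.35 GPa


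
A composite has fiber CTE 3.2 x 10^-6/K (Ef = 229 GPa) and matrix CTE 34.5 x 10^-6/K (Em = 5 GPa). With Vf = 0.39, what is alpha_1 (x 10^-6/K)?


E1 = Ef*Vf + Em*(1-Vf) = 92.36
alpha_1 = (alpha_f*Ef*Vf + alpha_m*Em*(1-Vf))/E1 = 4.23 x 10^-6/K

4.23 x 10^-6/K


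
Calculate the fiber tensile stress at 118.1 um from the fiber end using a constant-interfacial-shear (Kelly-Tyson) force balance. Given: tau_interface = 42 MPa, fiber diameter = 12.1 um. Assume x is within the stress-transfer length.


Force balance: sigma_f * (pi*d^2/4) = tau * (pi*d) * x  ->  sigma_f = 4 * tau * x / d
sigma_f = 4 * 42 * 118.1 / 12.1 = 1639.7 MPa

1639.7 MPa


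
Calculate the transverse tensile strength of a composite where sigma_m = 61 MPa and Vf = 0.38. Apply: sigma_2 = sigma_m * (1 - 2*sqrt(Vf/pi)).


factor = 1 - 2*sqrt(0.38/pi) = 0.3044
sigma_2 = 61 * 0.3044 = 18.57 MPa

18.57 MPa


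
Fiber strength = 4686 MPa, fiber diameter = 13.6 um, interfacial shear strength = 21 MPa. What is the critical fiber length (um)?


Lc = sigma_f * d / (2 * tau_i) = 4686 * 13.6 / (2 * 21) = 1517.4 um

1517.4 um


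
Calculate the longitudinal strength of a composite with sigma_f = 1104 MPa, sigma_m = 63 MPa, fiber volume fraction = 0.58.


sigma_1 = sigma_f*Vf + sigma_m*(1-Vf) = 1104*0.58 + 63*0.42 = 666.8 MPa

666.8 MPa


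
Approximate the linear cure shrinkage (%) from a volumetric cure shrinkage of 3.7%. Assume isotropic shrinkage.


Linear shrinkage ≈ vol_shrink/3 = 3.7/3 = 1.233%

1.233%


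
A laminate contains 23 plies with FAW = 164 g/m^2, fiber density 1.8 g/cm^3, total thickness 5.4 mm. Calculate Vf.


Vf = n * FAW / (rho_f * h * 1000) = 23 * 164 / (1.8 * 5.4 * 1000) = 0.3881

0.3881


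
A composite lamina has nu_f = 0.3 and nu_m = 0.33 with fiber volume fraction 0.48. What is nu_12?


nu_12 = nu_f*Vf + nu_m*(1-Vf) = 0.3*0.48 + 0.33*0.52 = 0.3156

0.3156


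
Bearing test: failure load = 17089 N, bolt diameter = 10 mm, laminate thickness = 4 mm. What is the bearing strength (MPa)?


sigma_br = F/(d*h) = 17089/(10*4) = 427.2 MPa

427.2 MPa


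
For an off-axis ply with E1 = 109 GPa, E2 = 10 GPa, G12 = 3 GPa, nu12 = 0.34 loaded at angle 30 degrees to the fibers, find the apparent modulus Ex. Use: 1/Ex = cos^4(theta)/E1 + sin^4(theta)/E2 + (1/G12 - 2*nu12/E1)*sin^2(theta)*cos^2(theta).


cos^4(30) = 0.5625, sin^4(30) = 0.0625, sin^2(30)*cos^2(30) = 0.1875
1/G12 - 2*nu12/E1 = 1/3 - 2*0.34/109 = 0.327095 GPa^-1
1/Ex = 0.5625/109 + 0.0625/10 + 0.327095*0.1875 = 0.0727408 GPa^-1
Ex = 13.75 GPa

13.75 GPa


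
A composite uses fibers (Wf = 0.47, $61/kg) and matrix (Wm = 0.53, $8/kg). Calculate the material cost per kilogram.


Cost = cost_f*Wf + cost_m*Wm = 61*0.47 + 8*0.53 = $32.91/kg

$32.91/kg
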